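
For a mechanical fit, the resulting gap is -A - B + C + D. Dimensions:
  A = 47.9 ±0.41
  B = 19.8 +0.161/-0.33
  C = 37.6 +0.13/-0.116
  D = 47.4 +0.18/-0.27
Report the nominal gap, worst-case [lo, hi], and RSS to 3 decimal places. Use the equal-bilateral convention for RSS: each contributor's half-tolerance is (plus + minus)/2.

Stack each dimension's contribution:
  -A: nom -47.900 → Σnom=-47.900; wc +0.410/-0.410 → slack +0.410/-0.410; half-tol=0.410, Σhalf²=0.168100
  -B: nom -19.800 → Σnom=-67.700; wc +0.330/-0.161 → slack +0.740/-0.571; half-tol=0.245, Σhalf²=0.228370
  +C: nom +37.600 → Σnom=-30.100; wc +0.130/-0.116 → slack +0.870/-0.687; half-tol=0.123, Σhalf²=0.243499
  +D: nom +47.400 → Σnom=17.300; wc +0.180/-0.270 → slack +1.050/-0.957; half-tol=0.225, Σhalf²=0.294124
Nominal = 17.300. Worst-case = [17.300 - 0.957, 17.300 + 1.050] = [16.343, 18.350]. RSS = √0.294124 = 0.542.

nominal=17.300 wc=[16.343,18.350] rss=0.542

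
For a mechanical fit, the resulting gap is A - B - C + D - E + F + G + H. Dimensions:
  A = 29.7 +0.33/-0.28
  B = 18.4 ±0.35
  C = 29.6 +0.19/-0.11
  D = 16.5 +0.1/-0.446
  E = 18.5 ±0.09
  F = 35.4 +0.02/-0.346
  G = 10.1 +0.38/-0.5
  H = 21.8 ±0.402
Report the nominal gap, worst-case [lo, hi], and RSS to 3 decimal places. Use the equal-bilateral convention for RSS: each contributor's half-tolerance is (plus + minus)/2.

nominal=47.000 wc=[44.396,48.782] rss=0.842

Stack each dimension's contribution:
  +A: nom +29.700 → Σnom=29.700; wc +0.330/-0.280 → slack +0.330/-0.280; half-tol=0.305, Σhalf²=0.093025
  -B: nom -18.400 → Σnom=11.300; wc +0.350/-0.350 → slack +0.680/-0.630; half-tol=0.350, Σhalf²=0.215525
  -C: nom -29.600 → Σnom=-18.300; wc +0.110/-0.190 → slack +0.790/-0.820; half-tol=0.150, Σhalf²=0.238025
  +D: nom +16.500 → Σnom=-1.800; wc +0.100/-0.446 → slack +0.890/-1.266; half-tol=0.273, Σhalf²=0.312554
  -E: nom -18.500 → Σnom=-20.300; wc +0.090/-0.090 → slack +0.980/-1.356; half-tol=0.090, Σhalf²=0.320654
  +F: nom +35.400 → Σnom=15.100; wc +0.020/-0.346 → slack +1.000/-1.702; half-tol=0.183, Σhalf²=0.354143
  +G: nom +10.100 → Σnom=25.200; wc +0.380/-0.500 → slack +1.380/-2.202; half-tol=0.440, Σhalf²=0.547743
  +H: nom +21.800 → Σnom=47.000; wc +0.402/-0.402 → slack +1.782/-2.604; half-tol=0.402, Σhalf²=0.709347
Nominal = 47.000. Worst-case = [47.000 - 2.604, 47.000 + 1.782] = [44.396, 48.782]. RSS = √0.709347 = 0.842.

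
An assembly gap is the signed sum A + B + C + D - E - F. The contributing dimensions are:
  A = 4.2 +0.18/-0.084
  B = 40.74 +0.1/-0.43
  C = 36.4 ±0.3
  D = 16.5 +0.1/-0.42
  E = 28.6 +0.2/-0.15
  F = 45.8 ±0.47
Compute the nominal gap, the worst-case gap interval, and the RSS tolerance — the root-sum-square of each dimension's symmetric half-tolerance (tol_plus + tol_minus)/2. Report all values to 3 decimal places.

Stack each dimension's contribution:
  +A: nom +4.200 → Σnom=4.200; wc +0.180/-0.084 → slack +0.180/-0.084; half-tol=0.132, Σhalf²=0.017424
  +B: nom +40.740 → Σnom=44.940; wc +0.100/-0.430 → slack +0.280/-0.514; half-tol=0.265, Σhalf²=0.087649
  +C: nom +36.400 → Σnom=81.340; wc +0.300/-0.300 → slack +0.580/-0.814; half-tol=0.300, Σhalf²=0.177649
  +D: nom +16.500 → Σnom=97.840; wc +0.100/-0.420 → slack +0.680/-1.234; half-tol=0.260, Σhalf²=0.245249
  -E: nom -28.600 → Σnom=69.240; wc +0.150/-0.200 → slack +0.830/-1.434; half-tol=0.175, Σhalf²=0.275874
  -F: nom -45.800 → Σnom=23.440; wc +0.470/-0.470 → slack +1.300/-1.904; half-tol=0.470, Σhalf²=0.496774
Nominal = 23.440. Worst-case = [23.440 - 1.904, 23.440 + 1.300] = [21.536, 24.740]. RSS = √0.496774 = 0.705.

nominal=23.440 wc=[21.536,24.740] rss=0.705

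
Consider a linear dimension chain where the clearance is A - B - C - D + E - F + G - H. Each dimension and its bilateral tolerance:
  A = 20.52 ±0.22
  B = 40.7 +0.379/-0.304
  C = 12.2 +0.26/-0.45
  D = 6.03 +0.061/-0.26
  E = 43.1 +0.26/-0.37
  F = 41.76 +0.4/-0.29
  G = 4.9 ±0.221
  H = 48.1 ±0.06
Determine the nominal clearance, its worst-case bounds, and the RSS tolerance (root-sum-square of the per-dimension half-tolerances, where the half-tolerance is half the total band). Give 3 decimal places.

nominal=-80.270 wc=[-82.241,-78.205] rss=0.766

Stack each dimension's contribution:
  +A: nom +20.520 → Σnom=20.520; wc +0.220/-0.220 → slack +0.220/-0.220; half-tol=0.220, Σhalf²=0.048400
  -B: nom -40.700 → Σnom=-20.180; wc +0.304/-0.379 → slack +0.524/-0.599; half-tol=0.342, Σhalf²=0.165022
  -C: nom -12.200 → Σnom=-32.380; wc +0.450/-0.260 → slack +0.974/-0.859; half-tol=0.355, Σhalf²=0.291047
  -D: nom -6.030 → Σnom=-38.410; wc +0.260/-0.061 → slack +1.234/-0.920; half-tol=0.161, Σhalf²=0.316808
  +E: nom +43.100 → Σnom=4.690; wc +0.260/-0.370 → slack +1.494/-1.290; half-tol=0.315, Σhalf²=0.416033
  -F: nom -41.760 → Σnom=-37.070; wc +0.290/-0.400 → slack +1.784/-1.690; half-tol=0.345, Σhalf²=0.535057
  +G: nom +4.900 → Σnom=-32.170; wc +0.221/-0.221 → slack +2.005/-1.911; half-tol=0.221, Σhalf²=0.583898
  -H: nom -48.100 → Σnom=-80.270; wc +0.060/-0.060 → slack +2.065/-1.971; half-tol=0.060, Σhalf²=0.587499
Nominal = -80.270. Worst-case = [-80.270 - 1.971, -80.270 + 2.065] = [-82.241, -78.205]. RSS = √0.587499 = 0.766.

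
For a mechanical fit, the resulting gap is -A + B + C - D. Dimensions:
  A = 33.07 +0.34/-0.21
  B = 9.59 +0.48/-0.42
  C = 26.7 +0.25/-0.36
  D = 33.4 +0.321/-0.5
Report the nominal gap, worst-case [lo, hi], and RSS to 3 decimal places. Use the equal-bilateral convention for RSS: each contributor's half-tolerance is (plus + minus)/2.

nominal=-30.180 wc=[-31.621,-28.740] rss=0.735

Stack each dimension's contribution:
  -A: nom -33.070 → Σnom=-33.070; wc +0.210/-0.340 → slack +0.210/-0.340; half-tol=0.275, Σhalf²=0.075625
  +B: nom +9.590 → Σnom=-23.480; wc +0.480/-0.420 → slack +0.690/-0.760; half-tol=0.450, Σhalf²=0.278125
  +C: nom +26.700 → Σnom=3.220; wc +0.250/-0.360 → slack +0.940/-1.120; half-tol=0.305, Σhalf²=0.371150
  -D: nom -33.400 → Σnom=-30.180; wc +0.500/-0.321 → slack +1.440/-1.441; half-tol=0.410, Σhalf²=0.539660
Nominal = -30.180. Worst-case = [-30.180 - 1.441, -30.180 + 1.440] = [-31.621, -28.740]. RSS = √0.539660 = 0.735.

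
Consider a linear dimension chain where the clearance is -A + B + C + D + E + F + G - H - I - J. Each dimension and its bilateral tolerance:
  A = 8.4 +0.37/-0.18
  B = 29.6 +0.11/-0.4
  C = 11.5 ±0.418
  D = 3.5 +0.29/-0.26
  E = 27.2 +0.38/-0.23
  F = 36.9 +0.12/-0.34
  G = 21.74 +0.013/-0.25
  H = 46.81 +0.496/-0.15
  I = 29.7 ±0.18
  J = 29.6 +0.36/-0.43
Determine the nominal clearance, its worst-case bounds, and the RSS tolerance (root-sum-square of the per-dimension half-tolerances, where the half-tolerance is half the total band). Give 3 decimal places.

Stack each dimension's contribution:
  -A: nom -8.400 → Σnom=-8.400; wc +0.180/-0.370 → slack +0.180/-0.370; half-tol=0.275, Σhalf²=0.075625
  +B: nom +29.600 → Σnom=21.200; wc +0.110/-0.400 → slack +0.290/-0.770; half-tol=0.255, Σhalf²=0.140650
  +C: nom +11.500 → Σnom=32.700; wc +0.418/-0.418 → slack +0.708/-1.188; half-tol=0.418, Σhalf²=0.315374
  +D: nom +3.500 → Σnom=36.200; wc +0.290/-0.260 → slack +0.998/-1.448; half-tol=0.275, Σhalf²=0.390999
  +E: nom +27.200 → Σnom=63.400; wc +0.380/-0.230 → slack +1.378/-1.678; half-tol=0.305, Σhalf²=0.484024
  +F: nom +36.900 → Σnom=100.300; wc +0.120/-0.340 → slack +1.498/-2.018; half-tol=0.230, Σhalf²=0.536924
  +G: nom +21.740 → Σnom=122.040; wc +0.013/-0.250 → slack +1.511/-2.268; half-tol=0.132, Σhalf²=0.554216
  -H: nom -46.810 → Σnom=75.230; wc +0.150/-0.496 → slack +1.661/-2.764; half-tol=0.323, Σhalf²=0.658545
  -I: nom -29.700 → Σnom=45.530; wc +0.180/-0.180 → slack +1.841/-2.944; half-tol=0.180, Σhalf²=0.690945
  -J: nom -29.600 → Σnom=15.930; wc +0.430/-0.360 → slack +2.271/-3.304; half-tol=0.395, Σhalf²=0.846970
Nominal = 15.930. Worst-case = [15.930 - 3.304, 15.930 + 2.271] = [12.626, 18.201]. RSS = √0.846970 = 0.920.

nominal=15.930 wc=[12.626,18.201] rss=0.920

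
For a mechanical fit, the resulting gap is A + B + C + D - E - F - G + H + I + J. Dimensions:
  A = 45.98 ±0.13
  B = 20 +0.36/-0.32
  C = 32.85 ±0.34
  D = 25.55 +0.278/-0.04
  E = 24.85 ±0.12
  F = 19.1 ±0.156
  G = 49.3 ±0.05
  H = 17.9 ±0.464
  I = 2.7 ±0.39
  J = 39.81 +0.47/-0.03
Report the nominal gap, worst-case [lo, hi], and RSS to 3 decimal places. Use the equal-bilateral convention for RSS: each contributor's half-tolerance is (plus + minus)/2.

nominal=91.540 wc=[89.500,94.298] rss=0.863

Stack each dimension's contribution:
  +A: nom +45.980 → Σnom=45.980; wc +0.130/-0.130 → slack +0.130/-0.130; half-tol=0.130, Σhalf²=0.016900
  +B: nom +20.000 → Σnom=65.980; wc +0.360/-0.320 → slack +0.490/-0.450; half-tol=0.340, Σhalf²=0.132500
  +C: nom +32.850 → Σnom=98.830; wc +0.340/-0.340 → slack +0.830/-0.790; half-tol=0.340, Σhalf²=0.248100
  +D: nom +25.550 → Σnom=124.380; wc +0.278/-0.040 → slack +1.108/-0.830; half-tol=0.159, Σhalf²=0.273381
  -E: nom -24.850 → Σnom=99.530; wc +0.120/-0.120 → slack +1.228/-0.950; half-tol=0.120, Σhalf²=0.287781
  -F: nom -19.100 → Σnom=80.430; wc +0.156/-0.156 → slack +1.384/-1.106; half-tol=0.156, Σhalf²=0.312117
  -G: nom -49.300 → Σnom=31.130; wc +0.050/-0.050 → slack +1.434/-1.156; half-tol=0.050, Σhalf²=0.314617
  +H: nom +17.900 → Σnom=49.030; wc +0.464/-0.464 → slack +1.898/-1.620; half-tol=0.464, Σhalf²=0.529913
  +I: nom +2.700 → Σnom=51.730; wc +0.390/-0.390 → slack +2.288/-2.010; half-tol=0.390, Σhalf²=0.682013
  +J: nom +39.810 → Σnom=91.540; wc +0.470/-0.030 → slack +2.758/-2.040; half-tol=0.250, Σhalf²=0.744513
Nominal = 91.540. Worst-case = [91.540 - 2.040, 91.540 + 2.758] = [89.500, 94.298]. RSS = √0.744513 = 0.863.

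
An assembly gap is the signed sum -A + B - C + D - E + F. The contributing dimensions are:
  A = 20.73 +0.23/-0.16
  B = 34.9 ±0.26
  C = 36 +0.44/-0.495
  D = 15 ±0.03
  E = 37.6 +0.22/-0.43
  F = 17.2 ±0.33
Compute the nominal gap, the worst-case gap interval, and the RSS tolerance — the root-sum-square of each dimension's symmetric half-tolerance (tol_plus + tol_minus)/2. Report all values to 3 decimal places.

Stack each dimension's contribution:
  -A: nom -20.730 → Σnom=-20.730; wc +0.160/-0.230 → slack +0.160/-0.230; half-tol=0.195, Σhalf²=0.038025
  +B: nom +34.900 → Σnom=14.170; wc +0.260/-0.260 → slack +0.420/-0.490; half-tol=0.260, Σhalf²=0.105625
  -C: nom -36.000 → Σnom=-21.830; wc +0.495/-0.440 → slack +0.915/-0.930; half-tol=0.468, Σhalf²=0.324181
  +D: nom +15.000 → Σnom=-6.830; wc +0.030/-0.030 → slack +0.945/-0.960; half-tol=0.030, Σhalf²=0.325081
  -E: nom -37.600 → Σnom=-44.430; wc +0.430/-0.220 → slack +1.375/-1.180; half-tol=0.325, Σhalf²=0.430706
  +F: nom +17.200 → Σnom=-27.230; wc +0.330/-0.330 → slack +1.705/-1.510; half-tol=0.330, Σhalf²=0.539606
Nominal = -27.230. Worst-case = [-27.230 - 1.510, -27.230 + 1.705] = [-28.740, -25.525]. RSS = √0.539606 = 0.735.

nominal=-27.230 wc=[-28.740,-25.525] rss=0.735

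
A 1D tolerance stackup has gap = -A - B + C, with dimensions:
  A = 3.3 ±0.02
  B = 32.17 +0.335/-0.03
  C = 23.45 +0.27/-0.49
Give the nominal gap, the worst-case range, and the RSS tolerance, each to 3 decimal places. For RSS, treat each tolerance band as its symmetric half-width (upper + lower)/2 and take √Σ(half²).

nominal=-12.020 wc=[-12.865,-11.700] rss=0.422

Stack each dimension's contribution:
  -A: nom -3.300 → Σnom=-3.300; wc +0.020/-0.020 → slack +0.020/-0.020; half-tol=0.020, Σhalf²=0.000400
  -B: nom -32.170 → Σnom=-35.470; wc +0.030/-0.335 → slack +0.050/-0.355; half-tol=0.182, Σhalf²=0.033706
  +C: nom +23.450 → Σnom=-12.020; wc +0.270/-0.490 → slack +0.320/-0.845; half-tol=0.380, Σhalf²=0.178106
Nominal = -12.020. Worst-case = [-12.020 - 0.845, -12.020 + 0.320] = [-12.865, -11.700]. RSS = √0.178106 = 0.422.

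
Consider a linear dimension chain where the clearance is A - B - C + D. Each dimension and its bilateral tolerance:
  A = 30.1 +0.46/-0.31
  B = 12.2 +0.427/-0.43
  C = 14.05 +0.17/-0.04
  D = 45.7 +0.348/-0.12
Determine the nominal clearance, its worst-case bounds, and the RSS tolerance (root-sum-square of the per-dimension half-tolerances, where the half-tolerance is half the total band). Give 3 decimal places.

Stack each dimension's contribution:
  +A: nom +30.100 → Σnom=30.100; wc +0.460/-0.310 → slack +0.460/-0.310; half-tol=0.385, Σhalf²=0.148225
  -B: nom -12.200 → Σnom=17.900; wc +0.430/-0.427 → slack +0.890/-0.737; half-tol=0.428, Σhalf²=0.331837
  -C: nom -14.050 → Σnom=3.850; wc +0.040/-0.170 → slack +0.930/-0.907; half-tol=0.105, Σhalf²=0.342862
  +D: nom +45.700 → Σnom=49.550; wc +0.348/-0.120 → slack +1.278/-1.027; half-tol=0.234, Σhalf²=0.397618
Nominal = 49.550. Worst-case = [49.550 - 1.027, 49.550 + 1.278] = [48.523, 50.828]. RSS = √0.397618 = 0.631.

nominal=49.550 wc=[48.523,50.828] rss=0.631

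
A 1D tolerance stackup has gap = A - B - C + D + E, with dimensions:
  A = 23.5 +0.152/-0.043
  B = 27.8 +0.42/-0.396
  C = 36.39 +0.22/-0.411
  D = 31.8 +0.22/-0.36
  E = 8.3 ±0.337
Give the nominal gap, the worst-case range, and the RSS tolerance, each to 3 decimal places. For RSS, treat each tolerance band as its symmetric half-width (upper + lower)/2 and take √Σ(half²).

nominal=-0.590 wc=[-1.970,0.926] rss=0.688

Stack each dimension's contribution:
  +A: nom +23.500 → Σnom=23.500; wc +0.152/-0.043 → slack +0.152/-0.043; half-tol=0.098, Σhalf²=0.009506
  -B: nom -27.800 → Σnom=-4.300; wc +0.396/-0.420 → slack +0.548/-0.463; half-tol=0.408, Σhalf²=0.175970
  -C: nom -36.390 → Σnom=-40.690; wc +0.411/-0.220 → slack +0.959/-0.683; half-tol=0.316, Σhalf²=0.275510
  +D: nom +31.800 → Σnom=-8.890; wc +0.220/-0.360 → slack +1.179/-1.043; half-tol=0.290, Σhalf²=0.359610
  +E: nom +8.300 → Σnom=-0.590; wc +0.337/-0.337 → slack +1.516/-1.380; half-tol=0.337, Σhalf²=0.473180
Nominal = -0.590. Worst-case = [-0.590 - 1.380, -0.590 + 1.516] = [-1.970, 0.926]. RSS = √0.473180 = 0.688.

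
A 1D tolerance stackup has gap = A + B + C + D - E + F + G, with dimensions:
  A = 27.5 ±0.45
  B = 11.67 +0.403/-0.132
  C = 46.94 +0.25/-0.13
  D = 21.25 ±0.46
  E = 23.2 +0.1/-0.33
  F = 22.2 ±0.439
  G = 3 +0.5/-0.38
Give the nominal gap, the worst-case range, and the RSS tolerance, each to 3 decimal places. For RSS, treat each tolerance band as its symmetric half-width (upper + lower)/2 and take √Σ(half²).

Stack each dimension's contribution:
  +A: nom +27.500 → Σnom=27.500; wc +0.450/-0.450 → slack +0.450/-0.450; half-tol=0.450, Σhalf²=0.202500
  +B: nom +11.670 → Σnom=39.170; wc +0.403/-0.132 → slack +0.853/-0.582; half-tol=0.268, Σhalf²=0.274056
  +C: nom +46.940 → Σnom=86.110; wc +0.250/-0.130 → slack +1.103/-0.712; half-tol=0.190, Σhalf²=0.310156
  +D: nom +21.250 → Σnom=107.360; wc +0.460/-0.460 → slack +1.563/-1.172; half-tol=0.460, Σhalf²=0.521756
  -E: nom -23.200 → Σnom=84.160; wc +0.330/-0.100 → slack +1.893/-1.272; half-tol=0.215, Σhalf²=0.567981
  +F: nom +22.200 → Σnom=106.360; wc +0.439/-0.439 → slack +2.332/-1.711; half-tol=0.439, Σhalf²=0.760702
  +G: nom +3.000 → Σnom=109.360; wc +0.500/-0.380 → slack +2.832/-2.091; half-tol=0.440, Σhalf²=0.954302
Nominal = 109.360. Worst-case = [109.360 - 2.091, 109.360 + 2.832] = [107.269, 112.192]. RSS = √0.954302 = 0.977.

nominal=109.360 wc=[107.269,112.192] rss=0.977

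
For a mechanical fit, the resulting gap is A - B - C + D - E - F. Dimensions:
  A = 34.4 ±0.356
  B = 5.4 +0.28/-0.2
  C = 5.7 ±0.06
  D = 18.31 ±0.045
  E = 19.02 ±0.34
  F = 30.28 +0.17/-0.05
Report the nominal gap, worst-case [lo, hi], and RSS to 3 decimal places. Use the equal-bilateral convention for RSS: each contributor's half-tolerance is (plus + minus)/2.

nominal=-7.690 wc=[-8.941,-6.639] rss=0.564

Stack each dimension's contribution:
  +A: nom +34.400 → Σnom=34.400; wc +0.356/-0.356 → slack +0.356/-0.356; half-tol=0.356, Σhalf²=0.126736
  -B: nom -5.400 → Σnom=29.000; wc +0.200/-0.280 → slack +0.556/-0.636; half-tol=0.240, Σhalf²=0.184336
  -C: nom -5.700 → Σnom=23.300; wc +0.060/-0.060 → slack +0.616/-0.696; half-tol=0.060, Σhalf²=0.187936
  +D: nom +18.310 → Σnom=41.610; wc +0.045/-0.045 → slack +0.661/-0.741; half-tol=0.045, Σhalf²=0.189961
  -E: nom -19.020 → Σnom=22.590; wc +0.340/-0.340 → slack +1.001/-1.081; half-tol=0.340, Σhalf²=0.305561
  -F: nom -30.280 → Σnom=-7.690; wc +0.050/-0.170 → slack +1.051/-1.251; half-tol=0.110, Σhalf²=0.317661
Nominal = -7.690. Worst-case = [-7.690 - 1.251, -7.690 + 1.051] = [-8.941, -6.639]. RSS = √0.317661 = 0.564.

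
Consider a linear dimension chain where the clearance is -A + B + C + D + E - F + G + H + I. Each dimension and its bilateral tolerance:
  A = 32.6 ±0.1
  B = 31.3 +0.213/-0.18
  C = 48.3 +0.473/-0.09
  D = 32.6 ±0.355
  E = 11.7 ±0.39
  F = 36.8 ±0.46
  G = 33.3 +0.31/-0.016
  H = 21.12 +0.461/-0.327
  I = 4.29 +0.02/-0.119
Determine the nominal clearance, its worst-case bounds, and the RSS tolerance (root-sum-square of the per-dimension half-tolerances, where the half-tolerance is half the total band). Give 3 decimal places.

Stack each dimension's contribution:
  -A: nom -32.600 → Σnom=-32.600; wc +0.100/-0.100 → slack +0.100/-0.100; half-tol=0.100, Σhalf²=0.010000
  +B: nom +31.300 → Σnom=-1.300; wc +0.213/-0.180 → slack +0.313/-0.280; half-tol=0.197, Σhalf²=0.048612
  +C: nom +48.300 → Σnom=47.000; wc +0.473/-0.090 → slack +0.786/-0.370; half-tol=0.281, Σhalf²=0.127854
  +D: nom +32.600 → Σnom=79.600; wc +0.355/-0.355 → slack +1.141/-0.725; half-tol=0.355, Σhalf²=0.253879
  +E: nom +11.700 → Σnom=91.300; wc +0.390/-0.390 → slack +1.531/-1.115; half-tol=0.390, Σhalf²=0.405979
  -F: nom -36.800 → Σnom=54.500; wc +0.460/-0.460 → slack +1.991/-1.575; half-tol=0.460, Σhalf²=0.617579
  +G: nom +33.300 → Σnom=87.800; wc +0.310/-0.016 → slack +2.301/-1.591; half-tol=0.163, Σhalf²=0.644148
  +H: nom +21.120 → Σnom=108.920; wc +0.461/-0.327 → slack +2.762/-1.918; half-tol=0.394, Σhalf²=0.799384
  +I: nom +4.290 → Σnom=113.210; wc +0.020/-0.119 → slack +2.782/-2.037; half-tol=0.069, Σhalf²=0.804215
Nominal = 113.210. Worst-case = [113.210 - 2.037, 113.210 + 2.782] = [111.173, 115.992]. RSS = √0.804215 = 0.897.

nominal=113.210 wc=[111.173,115.992] rss=0.897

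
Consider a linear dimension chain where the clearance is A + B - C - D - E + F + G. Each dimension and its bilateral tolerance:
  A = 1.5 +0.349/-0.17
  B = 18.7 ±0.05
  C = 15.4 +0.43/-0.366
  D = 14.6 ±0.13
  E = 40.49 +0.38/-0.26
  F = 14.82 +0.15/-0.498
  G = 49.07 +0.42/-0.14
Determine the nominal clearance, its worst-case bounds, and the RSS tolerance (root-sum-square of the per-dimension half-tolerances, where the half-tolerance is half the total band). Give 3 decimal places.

Stack each dimension's contribution:
  +A: nom +1.500 → Σnom=1.500; wc +0.349/-0.170 → slack +0.349/-0.170; half-tol=0.260, Σhalf²=0.067340
  +B: nom +18.700 → Σnom=20.200; wc +0.050/-0.050 → slack +0.399/-0.220; half-tol=0.050, Σhalf²=0.069840
  -C: nom -15.400 → Σnom=4.800; wc +0.366/-0.430 → slack +0.765/-0.650; half-tol=0.398, Σhalf²=0.228244
  -D: nom -14.600 → Σnom=-9.800; wc +0.130/-0.130 → slack +0.895/-0.780; half-tol=0.130, Σhalf²=0.245144
  -E: nom -40.490 → Σnom=-50.290; wc +0.260/-0.380 → slack +1.155/-1.160; half-tol=0.320, Σhalf²=0.347544
  +F: nom +14.820 → Σnom=-35.470; wc +0.150/-0.498 → slack +1.305/-1.658; half-tol=0.324, Σhalf²=0.452520
  +G: nom +49.070 → Σnom=13.600; wc +0.420/-0.140 → slack +1.725/-1.798; half-tol=0.280, Σhalf²=0.530920
Nominal = 13.600. Worst-case = [13.600 - 1.798, 13.600 + 1.725] = [11.802, 15.325]. RSS = √0.530920 = 0.729.

nominal=13.600 wc=[11.802,15.325] rss=0.729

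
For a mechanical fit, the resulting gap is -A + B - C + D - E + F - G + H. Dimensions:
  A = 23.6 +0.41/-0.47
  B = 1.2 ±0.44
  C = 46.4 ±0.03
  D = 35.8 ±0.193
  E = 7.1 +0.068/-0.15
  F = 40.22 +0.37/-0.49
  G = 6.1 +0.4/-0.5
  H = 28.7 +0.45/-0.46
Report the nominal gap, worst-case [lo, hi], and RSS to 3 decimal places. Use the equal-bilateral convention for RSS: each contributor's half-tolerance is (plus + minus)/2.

Stack each dimension's contribution:
  -A: nom -23.600 → Σnom=-23.600; wc +0.470/-0.410 → slack +0.470/-0.410; half-tol=0.440, Σhalf²=0.193600
  +B: nom +1.200 → Σnom=-22.400; wc +0.440/-0.440 → slack +0.910/-0.850; half-tol=0.440, Σhalf²=0.387200
  -C: nom -46.400 → Σnom=-68.800; wc +0.030/-0.030 → slack +0.940/-0.880; half-tol=0.030, Σhalf²=0.388100
  +D: nom +35.800 → Σnom=-33.000; wc +0.193/-0.193 → slack +1.133/-1.073; half-tol=0.193, Σhalf²=0.425349
  -E: nom -7.100 → Σnom=-40.100; wc +0.150/-0.068 → slack +1.283/-1.141; half-tol=0.109, Σhalf²=0.437230
  +F: nom +40.220 → Σnom=0.120; wc +0.370/-0.490 → slack +1.653/-1.631; half-tol=0.430, Σhalf²=0.622130
  -G: nom -6.100 → Σnom=-5.980; wc +0.500/-0.400 → slack +2.153/-2.031; half-tol=0.450, Σhalf²=0.824630
  +H: nom +28.700 → Σnom=22.720; wc +0.450/-0.460 → slack +2.603/-2.491; half-tol=0.455, Σhalf²=1.031655
Nominal = 22.720. Worst-case = [22.720 - 2.491, 22.720 + 2.603] = [20.229, 25.323]. RSS = √1.031655 = 1.016.

nominal=22.720 wc=[20.229,25.323] rss=1.016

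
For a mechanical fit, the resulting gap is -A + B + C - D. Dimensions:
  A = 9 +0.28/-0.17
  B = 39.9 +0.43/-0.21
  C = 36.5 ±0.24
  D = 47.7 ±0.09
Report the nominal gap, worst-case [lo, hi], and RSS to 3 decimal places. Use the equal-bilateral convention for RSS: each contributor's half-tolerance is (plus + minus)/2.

nominal=19.700 wc=[18.880,20.630] rss=0.468

Stack each dimension's contribution:
  -A: nom -9.000 → Σnom=-9.000; wc +0.170/-0.280 → slack +0.170/-0.280; half-tol=0.225, Σhalf²=0.050625
  +B: nom +39.900 → Σnom=30.900; wc +0.430/-0.210 → slack +0.600/-0.490; half-tol=0.320, Σhalf²=0.153025
  +C: nom +36.500 → Σnom=67.400; wc +0.240/-0.240 → slack +0.840/-0.730; half-tol=0.240, Σhalf²=0.210625
  -D: nom -47.700 → Σnom=19.700; wc +0.090/-0.090 → slack +0.930/-0.820; half-tol=0.090, Σhalf²=0.218725
Nominal = 19.700. Worst-case = [19.700 - 0.820, 19.700 + 0.930] = [18.880, 20.630]. RSS = √0.218725 = 0.468.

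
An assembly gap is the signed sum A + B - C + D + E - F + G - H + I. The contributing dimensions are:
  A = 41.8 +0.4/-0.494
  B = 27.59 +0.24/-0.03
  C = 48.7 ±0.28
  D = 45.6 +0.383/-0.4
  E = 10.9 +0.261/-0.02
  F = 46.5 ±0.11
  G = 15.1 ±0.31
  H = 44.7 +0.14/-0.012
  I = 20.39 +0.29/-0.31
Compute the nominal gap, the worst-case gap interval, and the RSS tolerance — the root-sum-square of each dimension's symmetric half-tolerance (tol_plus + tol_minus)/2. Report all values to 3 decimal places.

Stack each dimension's contribution:
  +A: nom +41.800 → Σnom=41.800; wc +0.400/-0.494 → slack +0.400/-0.494; half-tol=0.447, Σhalf²=0.199809
  +B: nom +27.590 → Σnom=69.390; wc +0.240/-0.030 → slack +0.640/-0.524; half-tol=0.135, Σhalf²=0.218034
  -C: nom -48.700 → Σnom=20.690; wc +0.280/-0.280 → slack +0.920/-0.804; half-tol=0.280, Σhalf²=0.296434
  +D: nom +45.600 → Σnom=66.290; wc +0.383/-0.400 → slack +1.303/-1.204; half-tol=0.392, Σhalf²=0.449706
  +E: nom +10.900 → Σnom=77.190; wc +0.261/-0.020 → slack +1.564/-1.224; half-tol=0.141, Σhalf²=0.469447
  -F: nom -46.500 → Σnom=30.690; wc +0.110/-0.110 → slack +1.674/-1.334; half-tol=0.110, Σhalf²=0.481547
  +G: nom +15.100 → Σnom=45.790; wc +0.310/-0.310 → slack +1.984/-1.644; half-tol=0.310, Σhalf²=0.577647
  -H: nom -44.700 → Σnom=1.090; wc +0.012/-0.140 → slack +1.996/-1.784; half-tol=0.076, Σhalf²=0.583423
  +I: nom +20.390 → Σnom=21.480; wc +0.290/-0.310 → slack +2.286/-2.094; half-tol=0.300, Σhalf²=0.673423
Nominal = 21.480. Worst-case = [21.480 - 2.094, 21.480 + 2.286] = [19.386, 23.766]. RSS = √0.673423 = 0.821.

nominal=21.480 wc=[19.386,23.766] rss=0.821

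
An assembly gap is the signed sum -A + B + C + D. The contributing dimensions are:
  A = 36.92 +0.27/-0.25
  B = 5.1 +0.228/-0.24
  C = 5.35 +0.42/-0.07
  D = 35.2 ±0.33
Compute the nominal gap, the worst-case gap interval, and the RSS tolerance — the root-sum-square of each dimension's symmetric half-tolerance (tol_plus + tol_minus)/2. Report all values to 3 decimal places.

nominal=8.730 wc=[7.820,9.958] rss=0.540

Stack each dimension's contribution:
  -A: nom -36.920 → Σnom=-36.920; wc +0.250/-0.270 → slack +0.250/-0.270; half-tol=0.260, Σhalf²=0.067600
  +B: nom +5.100 → Σnom=-31.820; wc +0.228/-0.240 → slack +0.478/-0.510; half-tol=0.234, Σhalf²=0.122356
  +C: nom +5.350 → Σnom=-26.470; wc +0.420/-0.070 → slack +0.898/-0.580; half-tol=0.245, Σhalf²=0.182381
  +D: nom +35.200 → Σnom=8.730; wc +0.330/-0.330 → slack +1.228/-0.910; half-tol=0.330, Σhalf²=0.291281
Nominal = 8.730. Worst-case = [8.730 - 0.910, 8.730 + 1.228] = [7.820, 9.958]. RSS = √0.291281 = 0.540.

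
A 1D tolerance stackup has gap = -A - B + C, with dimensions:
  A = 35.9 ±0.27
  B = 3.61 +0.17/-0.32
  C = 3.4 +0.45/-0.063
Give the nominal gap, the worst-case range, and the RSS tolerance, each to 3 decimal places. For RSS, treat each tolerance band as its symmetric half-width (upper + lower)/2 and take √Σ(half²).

Stack each dimension's contribution:
  -A: nom -35.900 → Σnom=-35.900; wc +0.270/-0.270 → slack +0.270/-0.270; half-tol=0.270, Σhalf²=0.072900
  -B: nom -3.610 → Σnom=-39.510; wc +0.320/-0.170 → slack +0.590/-0.440; half-tol=0.245, Σhalf²=0.132925
  +C: nom +3.400 → Σnom=-36.110; wc +0.450/-0.063 → slack +1.040/-0.503; half-tol=0.257, Σhalf²=0.198717
Nominal = -36.110. Worst-case = [-36.110 - 0.503, -36.110 + 1.040] = [-36.613, -35.070]. RSS = √0.198717 = 0.446.

nominal=-36.110 wc=[-36.613,-35.070] rss=0.446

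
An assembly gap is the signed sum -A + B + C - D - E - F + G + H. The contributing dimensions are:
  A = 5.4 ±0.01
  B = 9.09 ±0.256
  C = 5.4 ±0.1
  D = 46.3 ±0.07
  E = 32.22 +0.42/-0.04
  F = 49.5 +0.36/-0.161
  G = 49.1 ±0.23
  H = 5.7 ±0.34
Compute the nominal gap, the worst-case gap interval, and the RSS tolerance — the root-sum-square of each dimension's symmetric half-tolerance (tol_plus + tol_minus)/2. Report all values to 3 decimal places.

nominal=-64.130 wc=[-65.916,-62.923] rss=0.608

Stack each dimension's contribution:
  -A: nom -5.400 → Σnom=-5.400; wc +0.010/-0.010 → slack +0.010/-0.010; half-tol=0.010, Σhalf²=0.000100
  +B: nom +9.090 → Σnom=3.690; wc +0.256/-0.256 → slack +0.266/-0.266; half-tol=0.256, Σhalf²=0.065636
  +C: nom +5.400 → Σnom=9.090; wc +0.100/-0.100 → slack +0.366/-0.366; half-tol=0.100, Σhalf²=0.075636
  -D: nom -46.300 → Σnom=-37.210; wc +0.070/-0.070 → slack +0.436/-0.436; half-tol=0.070, Σhalf²=0.080536
  -E: nom -32.220 → Σnom=-69.430; wc +0.040/-0.420 → slack +0.476/-0.856; half-tol=0.230, Σhalf²=0.133436
  -F: nom -49.500 → Σnom=-118.930; wc +0.161/-0.360 → slack +0.637/-1.216; half-tol=0.261, Σhalf²=0.201296
  +G: nom +49.100 → Σnom=-69.830; wc +0.230/-0.230 → slack +0.867/-1.446; half-tol=0.230, Σhalf²=0.254196
  +H: nom +5.700 → Σnom=-64.130; wc +0.340/-0.340 → slack +1.207/-1.786; half-tol=0.340, Σhalf²=0.369796
Nominal = -64.130. Worst-case = [-64.130 - 1.786, -64.130 + 1.207] = [-65.916, -62.923]. RSS = √0.369796 = 0.608.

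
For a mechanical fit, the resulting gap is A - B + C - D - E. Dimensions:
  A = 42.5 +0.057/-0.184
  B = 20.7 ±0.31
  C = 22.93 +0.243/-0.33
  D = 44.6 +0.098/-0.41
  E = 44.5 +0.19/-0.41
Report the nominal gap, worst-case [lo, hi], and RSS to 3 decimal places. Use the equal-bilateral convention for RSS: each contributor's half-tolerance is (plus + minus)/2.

Stack each dimension's contribution:
  +A: nom +42.500 → Σnom=42.500; wc +0.057/-0.184 → slack +0.057/-0.184; half-tol=0.120, Σhalf²=0.014520
  -B: nom -20.700 → Σnom=21.800; wc +0.310/-0.310 → slack +0.367/-0.494; half-tol=0.310, Σhalf²=0.110620
  +C: nom +22.930 → Σnom=44.730; wc +0.243/-0.330 → slack +0.610/-0.824; half-tol=0.286, Σhalf²=0.192702
  -D: nom -44.600 → Σnom=0.130; wc +0.410/-0.098 → slack +1.020/-0.922; half-tol=0.254, Σhalf²=0.257219
  -E: nom -44.500 → Σnom=-44.370; wc +0.410/-0.190 → slack +1.430/-1.112; half-tol=0.300, Σhalf²=0.347218
Nominal = -44.370. Worst-case = [-44.370 - 1.112, -44.370 + 1.430] = [-45.482, -42.940]. RSS = √0.347218 = 0.589.

nominal=-44.370 wc=[-45.482,-42.940] rss=0.589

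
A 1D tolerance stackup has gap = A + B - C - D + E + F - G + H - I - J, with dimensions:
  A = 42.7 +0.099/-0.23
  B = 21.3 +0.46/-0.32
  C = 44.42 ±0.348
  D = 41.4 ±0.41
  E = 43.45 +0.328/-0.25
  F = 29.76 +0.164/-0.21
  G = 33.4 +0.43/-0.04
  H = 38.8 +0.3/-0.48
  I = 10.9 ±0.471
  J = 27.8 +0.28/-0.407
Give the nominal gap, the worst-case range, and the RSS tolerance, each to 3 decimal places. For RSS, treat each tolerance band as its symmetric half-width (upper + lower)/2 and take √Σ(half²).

Stack each dimension's contribution:
  +A: nom +42.700 → Σnom=42.700; wc +0.099/-0.230 → slack +0.099/-0.230; half-tol=0.165, Σhalf²=0.027060
  +B: nom +21.300 → Σnom=64.000; wc +0.460/-0.320 → slack +0.559/-0.550; half-tol=0.390, Σhalf²=0.179160
  -C: nom -44.420 → Σnom=19.580; wc +0.348/-0.348 → slack +0.907/-0.898; half-tol=0.348, Σhalf²=0.300264
  -D: nom -41.400 → Σnom=-21.820; wc +0.410/-0.410 → slack +1.317/-1.308; half-tol=0.410, Σhalf²=0.468364
  +E: nom +43.450 → Σnom=21.630; wc +0.328/-0.250 → slack +1.645/-1.558; half-tol=0.289, Σhalf²=0.551885
  +F: nom +29.760 → Σnom=51.390; wc +0.164/-0.210 → slack +1.809/-1.768; half-tol=0.187, Σhalf²=0.586854
  -G: nom -33.400 → Σnom=17.990; wc +0.040/-0.430 → slack +1.849/-2.198; half-tol=0.235, Σhalf²=0.642079
  +H: nom +38.800 → Σnom=56.790; wc +0.300/-0.480 → slack +2.149/-2.678; half-tol=0.390, Σhalf²=0.794179
  -I: nom -10.900 → Σnom=45.890; wc +0.471/-0.471 → slack +2.620/-3.149; half-tol=0.471, Σhalf²=1.016020
  -J: nom -27.800 → Σnom=18.090; wc +0.407/-0.280 → slack +3.027/-3.429; half-tol=0.344, Σhalf²=1.134012
Nominal = 18.090. Worst-case = [18.090 - 3.429, 18.090 + 3.027] = [14.661, 21.117]. RSS = √1.134012 = 1.065.

nominal=18.090 wc=[14.661,21.117] rss=1.065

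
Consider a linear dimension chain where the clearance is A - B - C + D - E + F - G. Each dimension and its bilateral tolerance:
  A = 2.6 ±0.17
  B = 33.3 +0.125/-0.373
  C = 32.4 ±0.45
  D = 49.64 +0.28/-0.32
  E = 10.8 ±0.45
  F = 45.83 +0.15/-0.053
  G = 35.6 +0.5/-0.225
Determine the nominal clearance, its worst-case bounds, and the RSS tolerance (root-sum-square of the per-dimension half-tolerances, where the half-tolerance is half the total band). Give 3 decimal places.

Stack each dimension's contribution:
  +A: nom +2.600 → Σnom=2.600; wc +0.170/-0.170 → slack +0.170/-0.170; half-tol=0.170, Σhalf²=0.028900
  -B: nom -33.300 → Σnom=-30.700; wc +0.373/-0.125 → slack +0.543/-0.295; half-tol=0.249, Σhalf²=0.090901
  -C: nom -32.400 → Σnom=-63.100; wc +0.450/-0.450 → slack +0.993/-0.745; half-tol=0.450, Σhalf²=0.293401
  +D: nom +49.640 → Σnom=-13.460; wc +0.280/-0.320 → slack +1.273/-1.065; half-tol=0.300, Σhalf²=0.383401
  -E: nom -10.800 → Σnom=-24.260; wc +0.450/-0.450 → slack +1.723/-1.515; half-tol=0.450, Σhalf²=0.585901
  +F: nom +45.830 → Σnom=21.570; wc +0.150/-0.053 → slack +1.873/-1.568; half-tol=0.101, Σhalf²=0.596203
  -G: nom -35.600 → Σnom=-14.030; wc +0.225/-0.500 → slack +2.098/-2.068; half-tol=0.362, Σhalf²=0.727610
Nominal = -14.030. Worst-case = [-14.030 - 2.068, -14.030 + 2.098] = [-16.098, -11.932]. RSS = √0.727610 = 0.853.

nominal=-14.030 wc=[-16.098,-11.932] rss=0.853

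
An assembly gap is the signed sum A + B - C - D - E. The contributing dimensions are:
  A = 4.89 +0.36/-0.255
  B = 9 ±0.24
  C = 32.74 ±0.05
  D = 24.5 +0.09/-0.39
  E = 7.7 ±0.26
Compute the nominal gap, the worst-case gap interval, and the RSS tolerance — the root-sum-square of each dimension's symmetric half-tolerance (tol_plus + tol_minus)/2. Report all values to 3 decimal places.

Stack each dimension's contribution:
  +A: nom +4.890 → Σnom=4.890; wc +0.360/-0.255 → slack +0.360/-0.255; half-tol=0.307, Σhalf²=0.094556
  +B: nom +9.000 → Σnom=13.890; wc +0.240/-0.240 → slack +0.600/-0.495; half-tol=0.240, Σhalf²=0.152156
  -C: nom -32.740 → Σnom=-18.850; wc +0.050/-0.050 → slack +0.650/-0.545; half-tol=0.050, Σhalf²=0.154656
  -D: nom -24.500 → Σnom=-43.350; wc +0.390/-0.090 → slack +1.040/-0.635; half-tol=0.240, Σhalf²=0.212256
  -E: nom -7.700 → Σnom=-51.050; wc +0.260/-0.260 → slack +1.300/-0.895; half-tol=0.260, Σhalf²=0.279856
Nominal = -51.050. Worst-case = [-51.050 - 0.895, -51.050 + 1.300] = [-51.945, -49.750]. RSS = √0.279856 = 0.529.

nominal=-51.050 wc=[-51.945,-49.750] rss=0.529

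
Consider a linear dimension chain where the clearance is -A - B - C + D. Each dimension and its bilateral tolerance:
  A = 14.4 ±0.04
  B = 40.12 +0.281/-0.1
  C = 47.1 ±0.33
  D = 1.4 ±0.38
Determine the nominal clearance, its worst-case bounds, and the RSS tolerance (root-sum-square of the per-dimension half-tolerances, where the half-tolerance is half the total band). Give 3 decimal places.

Stack each dimension's contribution:
  -A: nom -14.400 → Σnom=-14.400; wc +0.040/-0.040 → slack +0.040/-0.040; half-tol=0.040, Σhalf²=0.001600
  -B: nom -40.120 → Σnom=-54.520; wc +0.100/-0.281 → slack +0.140/-0.321; half-tol=0.191, Σhalf²=0.037890
  -C: nom -47.100 → Σnom=-101.620; wc +0.330/-0.330 → slack +0.470/-0.651; half-tol=0.330, Σhalf²=0.146790
  +D: nom +1.400 → Σnom=-100.220; wc +0.380/-0.380 → slack +0.850/-1.031; half-tol=0.380, Σhalf²=0.291190
Nominal = -100.220. Worst-case = [-100.220 - 1.031, -100.220 + 0.850] = [-101.251, -99.370]. RSS = √0.291190 = 0.540.

nominal=-100.220 wc=[-101.251,-99.370] rss=0.540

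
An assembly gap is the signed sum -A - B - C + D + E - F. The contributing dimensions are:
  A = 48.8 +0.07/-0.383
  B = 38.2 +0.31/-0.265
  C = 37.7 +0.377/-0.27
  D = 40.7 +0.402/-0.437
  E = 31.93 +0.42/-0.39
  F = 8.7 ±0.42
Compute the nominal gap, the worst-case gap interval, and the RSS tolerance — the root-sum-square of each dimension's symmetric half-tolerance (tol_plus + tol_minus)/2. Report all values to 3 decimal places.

nominal=-60.770 wc=[-62.774,-58.610] rss=0.869

Stack each dimension's contribution:
  -A: nom -48.800 → Σnom=-48.800; wc +0.383/-0.070 → slack +0.383/-0.070; half-tol=0.227, Σhalf²=0.051302
  -B: nom -38.200 → Σnom=-87.000; wc +0.265/-0.310 → slack +0.648/-0.380; half-tol=0.287, Σhalf²=0.133958
  -C: nom -37.700 → Σnom=-124.700; wc +0.270/-0.377 → slack +0.918/-0.757; half-tol=0.324, Σhalf²=0.238611
  +D: nom +40.700 → Σnom=-84.000; wc +0.402/-0.437 → slack +1.320/-1.194; half-tol=0.419, Σhalf²=0.414591
  +E: nom +31.930 → Σnom=-52.070; wc +0.420/-0.390 → slack +1.740/-1.584; half-tol=0.405, Σhalf²=0.578616
  -F: nom -8.700 → Σnom=-60.770; wc +0.420/-0.420 → slack +2.160/-2.004; half-tol=0.420, Σhalf²=0.755016
Nominal = -60.770. Worst-case = [-60.770 - 2.004, -60.770 + 2.160] = [-62.774, -58.610]. RSS = √0.755016 = 0.869.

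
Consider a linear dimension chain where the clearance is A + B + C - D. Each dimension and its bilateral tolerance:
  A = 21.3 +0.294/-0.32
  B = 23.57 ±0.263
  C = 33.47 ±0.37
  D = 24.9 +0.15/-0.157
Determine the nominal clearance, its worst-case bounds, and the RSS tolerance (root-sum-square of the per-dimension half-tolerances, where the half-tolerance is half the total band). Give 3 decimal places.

Stack each dimension's contribution:
  +A: nom +21.300 → Σnom=21.300; wc +0.294/-0.320 → slack +0.294/-0.320; half-tol=0.307, Σhalf²=0.094249
  +B: nom +23.570 → Σnom=44.870; wc +0.263/-0.263 → slack +0.557/-0.583; half-tol=0.263, Σhalf²=0.163418
  +C: nom +33.470 → Σnom=78.340; wc +0.370/-0.370 → slack +0.927/-0.953; half-tol=0.370, Σhalf²=0.300318
  -D: nom -24.900 → Σnom=53.440; wc +0.157/-0.150 → slack +1.084/-1.103; half-tol=0.153, Σhalf²=0.323880
Nominal = 53.440. Worst-case = [53.440 - 1.103, 53.440 + 1.084] = [52.337, 54.524]. RSS = √0.323880 = 0.569.

nominal=53.440 wc=[52.337,54.524] rss=0.569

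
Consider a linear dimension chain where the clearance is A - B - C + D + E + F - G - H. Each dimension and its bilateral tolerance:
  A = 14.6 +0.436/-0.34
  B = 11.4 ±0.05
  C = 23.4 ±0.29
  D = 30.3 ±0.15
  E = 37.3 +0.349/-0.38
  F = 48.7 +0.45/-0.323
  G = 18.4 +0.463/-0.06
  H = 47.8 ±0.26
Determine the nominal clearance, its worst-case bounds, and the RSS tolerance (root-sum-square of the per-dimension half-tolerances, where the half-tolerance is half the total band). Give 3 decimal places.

Stack each dimension's contribution:
  +A: nom +14.600 → Σnom=14.600; wc +0.436/-0.340 → slack +0.436/-0.340; half-tol=0.388, Σhalf²=0.150544
  -B: nom -11.400 → Σnom=3.200; wc +0.050/-0.050 → slack +0.486/-0.390; half-tol=0.050, Σhalf²=0.153044
  -C: nom -23.400 → Σnom=-20.200; wc +0.290/-0.290 → slack +0.776/-0.680; half-tol=0.290, Σhalf²=0.237144
  +D: nom +30.300 → Σnom=10.100; wc +0.150/-0.150 → slack +0.926/-0.830; half-tol=0.150, Σhalf²=0.259644
  +E: nom +37.300 → Σnom=47.400; wc +0.349/-0.380 → slack +1.275/-1.210; half-tol=0.364, Σhalf²=0.392504
  +F: nom +48.700 → Σnom=96.100; wc +0.450/-0.323 → slack +1.725/-1.533; half-tol=0.387, Σhalf²=0.541886
  -G: nom -18.400 → Σnom=77.700; wc +0.060/-0.463 → slack +1.785/-1.996; half-tol=0.262, Σhalf²=0.610269
  -H: nom -47.800 → Σnom=29.900; wc +0.260/-0.260 → slack +2.045/-2.256; half-tol=0.260, Σhalf²=0.677869
Nominal = 29.900. Worst-case = [29.900 - 2.256, 29.900 + 2.045] = [27.644, 31.945]. RSS = √0.677869 = 0.823.

nominal=29.900 wc=[27.644,31.945] rss=0.823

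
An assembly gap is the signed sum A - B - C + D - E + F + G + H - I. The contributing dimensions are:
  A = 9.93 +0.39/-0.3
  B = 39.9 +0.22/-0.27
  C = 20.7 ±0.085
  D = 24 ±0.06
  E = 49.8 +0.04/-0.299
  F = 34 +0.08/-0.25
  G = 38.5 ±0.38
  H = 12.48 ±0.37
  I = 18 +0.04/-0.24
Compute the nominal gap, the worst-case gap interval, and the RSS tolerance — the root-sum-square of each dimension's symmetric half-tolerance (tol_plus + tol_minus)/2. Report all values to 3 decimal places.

nominal=-9.490 wc=[-11.235,-7.316] rss=0.739

Stack each dimension's contribution:
  +A: nom +9.930 → Σnom=9.930; wc +0.390/-0.300 → slack +0.390/-0.300; half-tol=0.345, Σhalf²=0.119025
  -B: nom -39.900 → Σnom=-29.970; wc +0.270/-0.220 → slack +0.660/-0.520; half-tol=0.245, Σhalf²=0.179050
  -C: nom -20.700 → Σnom=-50.670; wc +0.085/-0.085 → slack +0.745/-0.605; half-tol=0.085, Σhalf²=0.186275
  +D: nom +24.000 → Σnom=-26.670; wc +0.060/-0.060 → slack +0.805/-0.665; half-tol=0.060, Σhalf²=0.189875
  -E: nom -49.800 → Σnom=-76.470; wc +0.299/-0.040 → slack +1.104/-0.705; half-tol=0.169, Σhalf²=0.218605
  +F: nom +34.000 → Σnom=-42.470; wc +0.080/-0.250 → slack +1.184/-0.955; half-tol=0.165, Σhalf²=0.245830
  +G: nom +38.500 → Σnom=-3.970; wc +0.380/-0.380 → slack +1.564/-1.335; half-tol=0.380, Σhalf²=0.390230
  +H: nom +12.480 → Σnom=8.510; wc +0.370/-0.370 → slack +1.934/-1.705; half-tol=0.370, Σhalf²=0.527130
  -I: nom -18.000 → Σnom=-9.490; wc +0.240/-0.040 → slack +2.174/-1.745; half-tol=0.140, Σhalf²=0.546730
Nominal = -9.490. Worst-case = [-9.490 - 1.745, -9.490 + 2.174] = [-11.235, -7.316]. RSS = √0.546730 = 0.739.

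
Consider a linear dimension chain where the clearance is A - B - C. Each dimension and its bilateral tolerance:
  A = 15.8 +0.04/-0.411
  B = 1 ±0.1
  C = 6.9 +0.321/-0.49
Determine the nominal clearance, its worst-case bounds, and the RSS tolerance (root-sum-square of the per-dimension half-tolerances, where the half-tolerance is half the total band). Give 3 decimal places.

Stack each dimension's contribution:
  +A: nom +15.800 → Σnom=15.800; wc +0.040/-0.411 → slack +0.040/-0.411; half-tol=0.225, Σhalf²=0.050850
  -B: nom -1.000 → Σnom=14.800; wc +0.100/-0.100 → slack +0.140/-0.511; half-tol=0.100, Σhalf²=0.060850
  -C: nom -6.900 → Σnom=7.900; wc +0.490/-0.321 → slack +0.630/-0.832; half-tol=0.405, Σhalf²=0.225280
Nominal = 7.900. Worst-case = [7.900 - 0.832, 7.900 + 0.630] = [7.068, 8.530]. RSS = √0.225280 = 0.475.

nominal=7.900 wc=[7.068,8.530] rss=0.475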